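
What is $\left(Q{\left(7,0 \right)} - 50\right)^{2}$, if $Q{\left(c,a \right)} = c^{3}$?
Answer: $85849$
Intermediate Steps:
$\left(Q{\left(7,0 \right)} - 50\right)^{2} = \left(7^{3} - 50\right)^{2} = \left(343 - 50\right)^{2} = 293^{2} = 85849$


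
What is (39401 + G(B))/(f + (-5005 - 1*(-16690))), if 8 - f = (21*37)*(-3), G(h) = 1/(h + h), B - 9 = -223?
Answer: 16863627/6002272 ≈ 2.8095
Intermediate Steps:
B = -214 (B = 9 - 223 = -214)
G(h) = 1/(2*h)
f = 2339 (f = 8 - 21*37*(-3) = 8 - 777*(-3) = 8 - 1*(-2331) = 8 + 2331 = 2339)
(39401 + G(B))/(f + (-5005 - 1*(-16690))) = (39401 + (½)/(-214))/(2339 + (-5005 - 1*(-16690))) = (39401 + (½)*(-1/214))/(2339 + (-5005 + 16690)) = (39401 - 1/428)/(2339 + 11685) = (16863627/428)/14024 = (16863627/428)*(1/14024) = 16863627/6002272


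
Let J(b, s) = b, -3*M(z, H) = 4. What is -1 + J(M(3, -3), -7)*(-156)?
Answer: 207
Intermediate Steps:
M(z, H) = -4/3 (M(z, H) = -⅓*4 = -4/3)
-1 + J(M(3, -3), -7)*(-156) = -1 - 4/3*(-156) = -1 + 208 = 207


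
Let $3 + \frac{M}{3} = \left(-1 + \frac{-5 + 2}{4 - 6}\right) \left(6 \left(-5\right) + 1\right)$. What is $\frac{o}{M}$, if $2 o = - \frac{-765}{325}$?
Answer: $- \frac{51}{2275} \approx -0.022418$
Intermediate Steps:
$o = \frac{153}{130}$ ($o = \frac{\left(-1\right) \left(- \frac{765}{325}\right)}{2} = \frac{\left(-1\right) \left(\left(-765\right) \frac{1}{325}\right)}{2} = \frac{\left(-1\right) \left(- \frac{153}{65}\right)}{2} = \frac{1}{2} \cdot \frac{153}{65} = \frac{153}{130} \approx 1.1769$)
$M = - \frac{105}{2}$ ($M = -9 + 3 \left(-1 + \frac{-5 + 2}{4 - 6}\right) \left(6 \left(-5\right) + 1\right) = -9 + 3 \left(-1 - \frac{3}{-2}\right) \left(-30 + 1\right) = -9 + 3 \left(-1 - - \frac{3}{2}\right) \left(-29\right) = -9 + 3 \left(-1 + \frac{3}{2}\right) \left(-29\right) = -9 + 3 \cdot \frac{1}{2} \left(-29\right) = -9 + 3 \left(- \frac{29}{2}\right) = -9 - \frac{87}{2} = - \frac{105}{2} \approx -52.5$)
$\frac{o}{M} = \frac{153}{130 \left(- \frac{105}{2}\right)} = \frac{153}{130} \left(- \frac{2}{105}\right) = - \frac{51}{2275}$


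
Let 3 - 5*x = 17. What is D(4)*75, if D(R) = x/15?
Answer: -14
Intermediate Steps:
x = -14/5 (x = 3/5 - 1/5*17 = 3/5 - 17/5 = -14/5 ≈ -2.8000)
D(R) = -14/75 (D(R) = -14/5/15 = -14/5*1/15 = -14/75)
D(4)*75 = -14/75*75 = -14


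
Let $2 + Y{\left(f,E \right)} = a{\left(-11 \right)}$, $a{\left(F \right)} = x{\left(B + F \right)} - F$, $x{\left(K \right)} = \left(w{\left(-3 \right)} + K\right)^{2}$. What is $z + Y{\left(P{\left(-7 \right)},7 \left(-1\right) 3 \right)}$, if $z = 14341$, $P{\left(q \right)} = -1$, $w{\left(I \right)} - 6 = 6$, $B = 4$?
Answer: $14375$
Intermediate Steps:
$w{\left(I \right)} = 12$ ($w{\left(I \right)} = 6 + 6 = 12$)
$x{\left(K \right)} = \left(12 + K\right)^{2}$
$a{\left(F \right)} = \left(16 + F\right)^{2} - F$ ($a{\left(F \right)} = \left(12 + \left(4 + F\right)\right)^{2} - F = \left(16 + F\right)^{2} - F$)
$Y{\left(f,E \right)} = 34$ ($Y{\left(f,E \right)} = -2 - \left(-11 - \left(16 - 11\right)^{2}\right) = -2 + \left(5^{2} + 11\right) = -2 + \left(25 + 11\right) = -2 + 36 = 34$)
$z + Y{\left(P{\left(-7 \right)},7 \left(-1\right) 3 \right)} = 14341 + 34 = 14375$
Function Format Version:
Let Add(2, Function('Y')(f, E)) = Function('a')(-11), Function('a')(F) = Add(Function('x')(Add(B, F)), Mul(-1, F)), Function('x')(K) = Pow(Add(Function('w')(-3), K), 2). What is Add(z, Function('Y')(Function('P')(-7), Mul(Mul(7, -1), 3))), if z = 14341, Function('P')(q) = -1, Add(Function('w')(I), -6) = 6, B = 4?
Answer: 14375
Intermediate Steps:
Function('w')(I) = 12 (Function('w')(I) = Add(6, 6) = 12)
Function('x')(K) = Pow(Add(12, K), 2)
Function('a')(F) = Add(Pow(Add(16, F), 2), Mul(-1, F)) (Function('a')(F) = Add(Pow(Add(12, Add(4, F)), 2), Mul(-1, F)) = Add(Pow(Add(16, F), 2), Mul(-1, F)))
Function('Y')(f, E) = 34 (Function('Y')(f, E) = Add(-2, Add(Pow(Add(16, -11), 2), Mul(-1, -11))) = Add(-2, Add(Pow(5, 2), 11)) = Add(-2, Add(25, 11)) = Add(-2, 36) = 34)
Add(z, Function('Y')(Function('P')(-7), Mul(Mul(7, -1), 3))) = Add(14341, 34) = 14375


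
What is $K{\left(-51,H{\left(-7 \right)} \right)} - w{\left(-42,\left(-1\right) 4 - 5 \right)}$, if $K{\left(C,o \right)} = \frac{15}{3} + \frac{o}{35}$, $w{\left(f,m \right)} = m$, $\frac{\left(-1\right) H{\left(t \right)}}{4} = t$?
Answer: $\frac{74}{5} \approx 14.8$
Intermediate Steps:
$H{\left(t \right)} = - 4 t$
$K{\left(C,o \right)} = 5 + \frac{o}{35}$ ($K{\left(C,o \right)} = 15 \cdot \frac{1}{3} + o \frac{1}{35} = 5 + \frac{o}{35}$)
$K{\left(-51,H{\left(-7 \right)} \right)} - w{\left(-42,\left(-1\right) 4 - 5 \right)} = \left(5 + \frac{\left(-4\right) \left(-7\right)}{35}\right) - \left(\left(-1\right) 4 - 5\right) = \left(5 + \frac{1}{35} \cdot 28\right) - \left(-4 - 5\right) = \left(5 + \frac{4}{5}\right) - -9 = \frac{29}{5} + 9 = \frac{74}{5}$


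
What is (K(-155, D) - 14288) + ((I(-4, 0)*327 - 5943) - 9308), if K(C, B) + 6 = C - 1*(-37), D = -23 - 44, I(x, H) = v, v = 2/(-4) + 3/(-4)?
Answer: -120287/4 ≈ -30072.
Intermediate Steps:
v = -5/4 (v = 2*(-¼) + 3*(-¼) = -½ - ¾ = -5/4 ≈ -1.2500)
I(x, H) = -5/4
D = -67
K(C, B) = 31 + C (K(C, B) = -6 + (C - 1*(-37)) = -6 + (C + 37) = -6 + (37 + C) = 31 + C)
(K(-155, D) - 14288) + ((I(-4, 0)*327 - 5943) - 9308) = ((31 - 155) - 14288) + ((-5/4*327 - 5943) - 9308) = (-124 - 14288) + ((-1635/4 - 5943) - 9308) = -14412 + (-25407/4 - 9308) = -14412 - 62639/4 = -120287/4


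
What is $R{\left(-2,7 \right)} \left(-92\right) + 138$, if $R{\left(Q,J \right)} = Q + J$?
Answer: $-322$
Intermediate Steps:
$R{\left(Q,J \right)} = J + Q$
$R{\left(-2,7 \right)} \left(-92\right) + 138 = \left(7 - 2\right) \left(-92\right) + 138 = 5 \left(-92\right) + 138 = -460 + 138 = -322$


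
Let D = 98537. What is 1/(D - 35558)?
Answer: 1/62979 ≈ 1.5878e-5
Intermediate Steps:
1/(D - 35558) = 1/(98537 - 35558) = 1/62979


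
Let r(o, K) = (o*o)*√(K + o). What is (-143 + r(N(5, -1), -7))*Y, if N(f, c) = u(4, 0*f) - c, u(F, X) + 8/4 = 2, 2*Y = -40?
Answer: 2860 - 20*I*√6 ≈ 2860.0 - 48.99*I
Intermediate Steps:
Y = -20 (Y = (½)*(-40) = -20)
u(F, X) = 0 (u(F, X) = -2 + 2 = 0)
N(f, c) = -c (N(f, c) = 0 - c = -c)
r(o, K) = o²*√(K + o)
(-143 + r(N(5, -1), -7))*Y = (-143 + (-1*(-1))²*√(-7 - 1*(-1)))*(-20) = (-143 + 1²*√(-7 + 1))*(-20) = (-143 + 1*√(-6))*(-20) = (-143 + 1*(I*√6))*(-20) = (-143 + I*√6)*(-20) = 2860 - 20*I*√6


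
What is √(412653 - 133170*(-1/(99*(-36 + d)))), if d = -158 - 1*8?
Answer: √4584042396582/3333 ≈ 642.38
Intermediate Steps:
d = -166 (d = -158 - 8 = -166)
√(412653 - 133170*(-1/(99*(-36 + d)))) = √(412653 - 133170*(-1/(99*(-36 - 166)))) = √(412653 - 133170/((-202*(-99)))) = √(412653 - 133170/19998) = √(412653 - 133170*1/19998) = √(412653 - 22195/3333) = √(1375350254/3333) = √4584042396582/3333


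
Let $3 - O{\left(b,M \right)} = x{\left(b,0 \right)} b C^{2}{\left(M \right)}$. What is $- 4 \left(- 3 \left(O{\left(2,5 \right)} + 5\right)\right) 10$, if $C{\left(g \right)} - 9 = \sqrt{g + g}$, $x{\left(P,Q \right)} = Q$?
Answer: $960$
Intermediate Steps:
$C{\left(g \right)} = 9 + \sqrt{2} \sqrt{g}$ ($C{\left(g \right)} = 9 + \sqrt{g + g} = 9 + \sqrt{2 g} = 9 + \sqrt{2} \sqrt{g}$)
$O{\left(b,M \right)} = 3$ ($O{\left(b,M \right)} = 3 - 0 b \left(9 + \sqrt{2} \sqrt{M}\right)^{2} = 3 - 0 \left(9 + \sqrt{2} \sqrt{M}\right)^{2} = 3 - 0 = 3 + 0 = 3$)
$- 4 \left(- 3 \left(O{\left(2,5 \right)} + 5\right)\right) 10 = - 4 \left(- 3 \left(3 + 5\right)\right) 10 = - 4 \left(\left(-3\right) 8\right) 10 = \left(-4\right) \left(-24\right) 10 = 96 \cdot 10 = 960$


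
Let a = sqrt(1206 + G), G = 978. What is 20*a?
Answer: 40*sqrt(546) ≈ 934.67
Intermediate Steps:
a = 2*sqrt(546) (a = sqrt(1206 + 978) = sqrt(2184) = 2*sqrt(546) ≈ 46.733)
20*a = 20*(2*sqrt(546)) = 40*sqrt(546)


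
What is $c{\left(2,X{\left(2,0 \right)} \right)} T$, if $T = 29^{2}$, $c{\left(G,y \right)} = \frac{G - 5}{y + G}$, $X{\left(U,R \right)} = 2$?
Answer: $- \frac{2523}{4} \approx -630.75$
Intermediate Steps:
$c{\left(G,y \right)} = \frac{-5 + G}{G + y}$
$T = 841$
$c{\left(2,X{\left(2,0 \right)} \right)} T = \frac{-5 + 2}{2 + 2} \cdot 841 = \frac{1}{4} \left(-3\right) 841 = \left(- \frac{3}{4}\right) 841 = - \frac{2523}{4}$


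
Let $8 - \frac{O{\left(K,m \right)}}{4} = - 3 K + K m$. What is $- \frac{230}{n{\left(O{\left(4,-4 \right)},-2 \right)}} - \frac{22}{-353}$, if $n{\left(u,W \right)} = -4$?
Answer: $\frac{40639}{706} \approx 57.562$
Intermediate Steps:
$O{\left(K,m \right)} = 32 + 12 K - 4 K m$ ($O{\left(K,m \right)} = 32 - 4 \left(- 3 K + K m\right) = 32 - \left(- 12 K + 4 K m\right) = 32 + 12 K - 4 K m$)
$- \frac{230}{n{\left(O{\left(4,-4 \right)},-2 \right)}} - \frac{22}{-353} = - \frac{230}{-4} - \frac{22}{-353} = \left(-230\right) \left(- \frac{1}{4}\right) - - \frac{22}{353} = \frac{115}{2} + \frac{22}{353} = \frac{40639}{706}$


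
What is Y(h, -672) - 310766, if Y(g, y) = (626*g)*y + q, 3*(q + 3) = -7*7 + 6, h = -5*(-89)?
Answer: -562529470/3 ≈ -1.8751e+8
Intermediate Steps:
h = 445
q = -52/3 (q = -3 + (-7*7 + 6)/3 = -3 + (-49 + 6)/3 = -3 + (⅓)*(-43) = -3 - 43/3 = -52/3 ≈ -17.333)
Y(g, y) = -52/3 + 626*g*y (Y(g, y) = (626*g)*y - 52/3 = 626*g*y - 52/3 = -52/3 + 626*g*y)
Y(h, -672) - 310766 = (-52/3 + 626*445*(-672)) - 310766 = (-52/3 - 187199040) - 310766 = -561597172/3 - 310766 = -562529470/3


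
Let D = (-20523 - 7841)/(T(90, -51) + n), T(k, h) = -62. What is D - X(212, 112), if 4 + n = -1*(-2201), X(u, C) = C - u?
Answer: 26448/305 ≈ 86.715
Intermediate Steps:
n = 2197 (n = -4 - 1*(-2201) = -4 + 2201 = 2197)
D = -4052/305 (D = (-20523 - 7841)/(-62 + 2197) = -28364/2135 = -28364*1/2135 = -4052/305 ≈ -13.285)
D - X(212, 112) = -4052/305 - (112 - 1*212) = -4052/305 - (112 - 212) = -4052/305 - 1*(-100) = -4052/305 + 100 = 26448/305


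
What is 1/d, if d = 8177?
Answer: 1/8177 ≈ 0.00012229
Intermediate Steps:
1/d = 1/8177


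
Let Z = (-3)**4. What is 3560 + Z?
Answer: 3641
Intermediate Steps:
Z = 81
3560 + Z = 3560 + 81 = 3641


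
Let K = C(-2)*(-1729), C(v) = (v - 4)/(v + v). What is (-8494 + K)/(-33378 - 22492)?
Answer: 4435/22348 ≈ 0.19845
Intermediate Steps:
C(v) = (-4 + v)/(2*v) (C(v) = (-4 + v)/((2*v)) = (-4 + v)*(1/(2*v)) = (-4 + v)/(2*v))
K = -5187/2 (K = ((1/2)*(-4 - 2)/(-2))*(-1729) = ((1/2)*(-1/2)*(-6))*(-1729) = (3/2)*(-1729) = -5187/2 ≈ -2593.5)
(-8494 + K)/(-33378 - 22492) = (-8494 - 5187/2)/(-33378 - 22492) = -22175/2/(-55870) = -22175/2*(-1/55870) = 4435/22348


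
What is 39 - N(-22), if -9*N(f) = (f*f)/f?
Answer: 329/9 ≈ 36.556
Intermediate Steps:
N(f) = -f/9 (N(f) = -f*f/(9*f) = -f**2/(9*f) = -f/9)
39 - N(-22) = 39 - (-1)*(-22)/9 = 39 - 1*22/9 = 39 - 22/9 = 329/9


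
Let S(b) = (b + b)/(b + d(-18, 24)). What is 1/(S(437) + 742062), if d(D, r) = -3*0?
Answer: 1/742064 ≈ 1.3476e-6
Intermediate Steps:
d(D, r) = 0
S(b) = 2 (S(b) = (b + b)/(b + 0) = (2*b)/b = 2)
1/(S(437) + 742062) = 1/(2 + 742062) = 1/742064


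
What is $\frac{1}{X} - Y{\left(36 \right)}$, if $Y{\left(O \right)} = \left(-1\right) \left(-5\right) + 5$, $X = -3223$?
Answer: $- \frac{32231}{3223} \approx -10.0$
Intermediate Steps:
$Y{\left(O \right)} = 10$ ($Y{\left(O \right)} = 5 + 5 = 10$)
$\frac{1}{X} - Y{\left(36 \right)} = \frac{1}{-3223} - 10 = - \frac{1}{3223} - 10 = - \frac{32231}{3223}$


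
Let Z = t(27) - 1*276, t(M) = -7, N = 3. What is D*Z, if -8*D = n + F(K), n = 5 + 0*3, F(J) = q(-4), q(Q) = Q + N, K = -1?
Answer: 283/2 ≈ 141.50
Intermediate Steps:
q(Q) = 3 + Q (q(Q) = Q + 3 = 3 + Q)
F(J) = -1 (F(J) = 3 - 4 = -1)
n = 5 (n = 5 + 0 = 5)
Z = -283 (Z = -7 - 1*276 = -7 - 276 = -283)
D = -1/2 (D = -(5 - 1)/8 = -1/8*4 = -1/2 ≈ -0.50000)
D*Z = -1/2*(-283) = 283/2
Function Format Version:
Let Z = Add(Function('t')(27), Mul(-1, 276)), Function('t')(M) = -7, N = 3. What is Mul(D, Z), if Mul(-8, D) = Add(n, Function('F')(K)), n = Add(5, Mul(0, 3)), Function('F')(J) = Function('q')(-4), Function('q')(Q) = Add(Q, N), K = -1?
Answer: Rational(283, 2) ≈ 141.50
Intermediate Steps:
Function('q')(Q) = Add(3, Q) (Function('q')(Q) = Add(Q, 3) = Add(3, Q))
Function('F')(J) = -1 (Function('F')(J) = Add(3, -4) = -1)
n = 5 (n = Add(5, 0) = 5)
Z = -283 (Z = Add(-7, Mul(-1, 276)) = Add(-7, -276) = -283)
D = Rational(-1, 2) (D = Mul(Rational(-1, 8), Add(5, -1)) = Mul(Rational(-1, 8), 4) = Rational(-1, 2) ≈ -0.50000)
Mul(D, Z) = Mul(Rational(-1, 2), -283) = Rational(283, 2)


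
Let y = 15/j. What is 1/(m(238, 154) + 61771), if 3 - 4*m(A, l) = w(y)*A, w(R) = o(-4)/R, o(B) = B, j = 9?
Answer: 20/1238291 ≈ 1.6151e-5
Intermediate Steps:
y = 5/3 (y = 15/9 = 15*(⅑) = 5/3 ≈ 1.6667)
w(R) = -4/R
m(A, l) = ¾ + 3*A/5 (m(A, l) = ¾ - (-4/5/3)*A/4 = ¾ - (-4*⅗)*A/4 = ¾ - (-3)*A/5 = ¾ + 3*A/5)
1/(m(238, 154) + 61771) = 1/((¾ + (⅗)*238) + 61771) = 1/((¾ + 714/5) + 61771) = 1/(2871/20 + 61771) = 1/(1238291/20) = 20/1238291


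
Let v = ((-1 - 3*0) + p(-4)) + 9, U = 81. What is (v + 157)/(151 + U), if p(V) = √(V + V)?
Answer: 165/232 + I*√2/116 ≈ 0.71121 + 0.012191*I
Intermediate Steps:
p(V) = √2*√V (p(V) = √(2*V) = √2*√V)
v = 8 + 2*I*√2 (v = ((-1 - 3*0) + √2*√(-4)) + 9 = ((-1 + 0) + √2*(2*I)) + 9 = (-1 + 2*I*√2) + 9 = 8 + 2*I*√2 ≈ 8.0 + 2.8284*I)
(v + 157)/(151 + U) = ((8 + 2*I*√2) + 157)/(151 + 81) = (165 + 2*I*√2)/232 = 165/232 + I*√2/116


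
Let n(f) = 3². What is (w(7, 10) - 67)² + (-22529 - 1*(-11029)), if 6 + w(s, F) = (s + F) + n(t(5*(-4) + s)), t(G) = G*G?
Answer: -9291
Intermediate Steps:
t(G) = G²
n(f) = 9
w(s, F) = 3 + F + s (w(s, F) = -6 + ((s + F) + 9) = -6 + ((F + s) + 9) = -6 + (9 + F + s) = 3 + F + s)
(w(7, 10) - 67)² + (-22529 - 1*(-11029)) = ((3 + 10 + 7) - 67)² + (-22529 - 1*(-11029)) = (20 - 67)² + (-22529 + 11029) = (-47)² - 11500 = 2209 - 11500 = -9291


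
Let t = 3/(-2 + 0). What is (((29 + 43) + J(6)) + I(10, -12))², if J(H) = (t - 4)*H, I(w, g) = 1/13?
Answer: 258064/169 ≈ 1527.0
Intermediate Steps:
I(w, g) = 1/13
t = -3/2 (t = 3/(-2) = -½*3 = -3/2 ≈ -1.5000)
J(H) = -11*H/2 (J(H) = (-3/2 - 4)*H = -11*H/2)
(((29 + 43) + J(6)) + I(10, -12))² = (((29 + 43) - 11/2*6) + 1/13)² = ((72 - 33) + 1/13)² = (39 + 1/13)² = (508/13)² = 258064/169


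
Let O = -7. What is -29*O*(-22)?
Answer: -4466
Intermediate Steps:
-29*O*(-22) = -29*(-7)*(-22) = 203*(-22) = -4466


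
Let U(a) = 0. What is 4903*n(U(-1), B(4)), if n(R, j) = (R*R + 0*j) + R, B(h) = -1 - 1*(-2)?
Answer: 0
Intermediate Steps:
B(h) = 1 (B(h) = -1 + 2 = 1)
n(R, j) = R + R² (n(R, j) = (R² + 0) + R = R² + R = R + R²)
4903*n(U(-1), B(4)) = 4903*(0*(1 + 0)) = 4903*(0*1) = 4903*0 = 0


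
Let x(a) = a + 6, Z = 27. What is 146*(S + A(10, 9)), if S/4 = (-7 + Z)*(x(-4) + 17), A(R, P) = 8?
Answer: 223088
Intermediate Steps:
x(a) = 6 + a
S = 1520 (S = 4*((-7 + 27)*((6 - 4) + 17)) = 4*(20*(2 + 17)) = 4*(20*19) = 4*380 = 1520)
146*(S + A(10, 9)) = 146*(1520 + 8) = 146*1528 = 223088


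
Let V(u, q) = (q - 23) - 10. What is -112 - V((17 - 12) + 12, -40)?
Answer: -39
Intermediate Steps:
V(u, q) = -33 + q (V(u, q) = (-23 + q) - 10 = -33 + q)
-112 - V((17 - 12) + 12, -40) = -112 - (-33 - 40) = -112 - 1*(-73) = -112 + 73 = -39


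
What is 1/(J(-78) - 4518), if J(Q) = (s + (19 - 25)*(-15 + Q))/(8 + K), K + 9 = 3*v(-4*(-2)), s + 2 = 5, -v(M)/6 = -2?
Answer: -35/157569 ≈ -0.00022212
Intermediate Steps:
v(M) = 12 (v(M) = -6*(-2) = 12)
s = 3 (s = -2 + 5 = 3)
K = 27 (K = -9 + 3*12 = -9 + 36 = 27)
J(Q) = 93/35 - 6*Q/35 (J(Q) = (3 + (19 - 25)*(-15 + Q))/(8 + 27) = (3 - 6*(-15 + Q))/35 = (3 + (90 - 6*Q))*(1/35) = (93 - 6*Q)*(1/35) = 93/35 - 6*Q/35)
1/(J(-78) - 4518) = 1/((93/35 - 6/35*(-78)) - 4518) = 1/((93/35 + 468/35) - 4518) = 1/(561/35 - 4518) = 1/(-157569/35) = -35/157569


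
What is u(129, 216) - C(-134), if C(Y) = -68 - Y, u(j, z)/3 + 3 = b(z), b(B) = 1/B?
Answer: -5399/72 ≈ -74.986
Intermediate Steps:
u(j, z) = -9 + 3/z
u(129, 216) - C(-134) = (-9 + 3/216) - (-68 - 1*(-134)) = (-9 + 3*(1/216)) - (-68 + 134) = (-9 + 1/72) - 1*66 = -647/72 - 66 = -5399/72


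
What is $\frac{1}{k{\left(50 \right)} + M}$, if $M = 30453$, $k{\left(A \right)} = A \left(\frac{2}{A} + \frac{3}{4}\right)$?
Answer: $\frac{2}{60985} \approx 3.2795 \cdot 10^{-5}$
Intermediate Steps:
$k{\left(A \right)} = A \left(\frac{3}{4} + \frac{2}{A}\right)$ ($k{\left(A \right)} = A \left(\frac{2}{A} + 3 \cdot \frac{1}{4}\right) = A \left(\frac{2}{A} + \frac{3}{4}\right) = A \left(\frac{3}{4} + \frac{2}{A}\right)$)
$\frac{1}{k{\left(50 \right)} + M} = \frac{1}{\left(2 + \frac{3}{4} \cdot 50\right) + 30453} = \frac{1}{\left(2 + \frac{75}{2}\right) + 30453} = \frac{1}{\frac{79}{2} + 30453} = \frac{1}{\frac{60985}{2}} = \frac{2}{60985}$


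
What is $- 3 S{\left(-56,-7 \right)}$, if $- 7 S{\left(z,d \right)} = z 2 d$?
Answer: $336$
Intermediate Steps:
$S{\left(z,d \right)} = - \frac{2 d z}{7}$ ($S{\left(z,d \right)} = - \frac{z 2 d}{7} = - \frac{2 z d}{7} = - \frac{2 d z}{7}$)
$- 3 S{\left(-56,-7 \right)} = - 3 \left(\left(- \frac{2}{7}\right) \left(-7\right) \left(-56\right)\right) = \left(-3\right) \left(-112\right) = 336$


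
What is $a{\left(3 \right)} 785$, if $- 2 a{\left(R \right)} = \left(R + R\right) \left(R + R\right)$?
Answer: $-14130$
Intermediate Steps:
$a{\left(R \right)} = - 2 R^{2}$ ($a{\left(R \right)} = - \frac{\left(R + R\right) \left(R + R\right)}{2} = - \frac{2 R 2 R}{2} = - \frac{4 R^{2}}{2} = - 2 R^{2}$)
$a{\left(3 \right)} 785 = - 2 \cdot 3^{2} \cdot 785 = \left(-2\right) 9 \cdot 785 = \left(-18\right) 785 = -14130$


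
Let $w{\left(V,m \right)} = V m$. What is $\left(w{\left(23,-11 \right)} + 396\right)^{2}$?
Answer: $20449$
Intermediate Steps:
$\left(w{\left(23,-11 \right)} + 396\right)^{2} = \left(23 \left(-11\right) + 396\right)^{2} = \left(-253 + 396\right)^{2} = 143^{2} = 20449$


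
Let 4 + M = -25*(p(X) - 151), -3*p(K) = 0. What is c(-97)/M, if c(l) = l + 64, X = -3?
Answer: -11/1257 ≈ -0.0087510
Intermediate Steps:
p(K) = 0 (p(K) = -1/3*0 = 0)
M = 3771 (M = -4 - 25*(0 - 151) = -4 - 25*(-151) = -4 + 3775 = 3771)
c(l) = 64 + l
c(-97)/M = (64 - 97)/3771 = -33*1/3771 = -11/1257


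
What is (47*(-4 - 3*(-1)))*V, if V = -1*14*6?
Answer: 3948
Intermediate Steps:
V = -84 (V = -14*6 = -84)
(47*(-4 - 3*(-1)))*V = (47*(-4 - 3*(-1)))*(-84) = (47*(-4 + 3))*(-84) = (47*(-1))*(-84) = -47*(-84) = 3948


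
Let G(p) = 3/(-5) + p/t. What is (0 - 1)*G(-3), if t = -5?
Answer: 0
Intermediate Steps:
G(p) = -⅗ - p/5 (G(p) = 3/(-5) + p/(-5) = 3*(-⅕) + p*(-⅕) = -⅗ - p/5)
(0 - 1)*G(-3) = (0 - 1)*(-⅗ - ⅕*(-3)) = -(-⅗ + ⅗) = -1*0 = 0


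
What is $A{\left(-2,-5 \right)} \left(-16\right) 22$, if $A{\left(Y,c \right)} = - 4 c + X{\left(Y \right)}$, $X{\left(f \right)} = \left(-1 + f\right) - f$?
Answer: $-6688$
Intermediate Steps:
$X{\left(f \right)} = -1$
$A{\left(Y,c \right)} = -1 - 4 c$ ($A{\left(Y,c \right)} = - 4 c - 1 = -1 - 4 c$)
$A{\left(-2,-5 \right)} \left(-16\right) 22 = \left(-1 - -20\right) \left(-16\right) 22 = \left(-1 + 20\right) \left(-16\right) 22 = 19 \left(-16\right) 22 = \left(-304\right) 22 = -6688$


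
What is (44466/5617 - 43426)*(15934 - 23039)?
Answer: 1732762966480/5617 ≈ 3.0849e+8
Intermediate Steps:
(44466/5617 - 43426)*(15934 - 23039) = (44466*(1/5617) - 43426)*(-7105) = (44466/5617 - 43426)*(-7105) = -243879376/5617*(-7105) = 1732762966480/5617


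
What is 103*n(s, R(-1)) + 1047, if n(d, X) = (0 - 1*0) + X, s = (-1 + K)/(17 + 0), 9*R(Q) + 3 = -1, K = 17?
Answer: 9011/9 ≈ 1001.2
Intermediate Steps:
R(Q) = -4/9 (R(Q) = -⅓ + (⅑)*(-1) = -⅓ - ⅑ = -4/9)
s = 16/17 (s = (-1 + 17)/(17 + 0) = 16/17 ≈ 0.94118)
n(d, X) = X (n(d, X) = (0 + 0) + X = 0 + X = X)
103*n(s, R(-1)) + 1047 = 103*(-4/9) + 1047 = -412/9 + 1047 = 9011/9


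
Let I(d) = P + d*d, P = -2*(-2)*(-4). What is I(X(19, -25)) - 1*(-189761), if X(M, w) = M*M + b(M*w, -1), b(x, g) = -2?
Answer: 318626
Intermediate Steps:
X(M, w) = -2 + M**2 (X(M, w) = M*M - 2 = M**2 - 2 = -2 + M**2)
P = -16 (P = 4*(-4) = -16)
I(d) = -16 + d**2 (I(d) = -16 + d*d = -16 + d**2)
I(X(19, -25)) - 1*(-189761) = (-16 + (-2 + 19**2)**2) - 1*(-189761) = (-16 + (-2 + 361)**2) + 189761 = (-16 + 359**2) + 189761 = (-16 + 128881) + 189761 = 128865 + 189761 = 318626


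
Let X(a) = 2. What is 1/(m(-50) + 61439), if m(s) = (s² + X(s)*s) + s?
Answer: 1/63789 ≈ 1.5677e-5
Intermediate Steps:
m(s) = s² + 3*s (m(s) = (s² + 2*s) + s = s² + 3*s)
1/(m(-50) + 61439) = 1/(-50*(3 - 50) + 61439) = 1/(-50*(-47) + 61439) = 1/(2350 + 61439) = 1/63789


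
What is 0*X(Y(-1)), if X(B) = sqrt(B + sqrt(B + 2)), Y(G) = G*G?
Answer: 0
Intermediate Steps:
Y(G) = G**2
X(B) = sqrt(B + sqrt(2 + B))
0*X(Y(-1)) = 0*sqrt((-1)**2 + sqrt(2 + (-1)**2)) = 0*sqrt(1 + sqrt(2 + 1)) = 0*sqrt(1 + sqrt(3)) = 0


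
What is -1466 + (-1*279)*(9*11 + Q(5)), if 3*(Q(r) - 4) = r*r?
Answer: -32528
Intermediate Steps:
Q(r) = 4 + r²/3 (Q(r) = 4 + (r*r)/3 = 4 + r²/3)
-1466 + (-1*279)*(9*11 + Q(5)) = -1466 + (-1*279)*(9*11 + (4 + (⅓)*5²)) = -1466 - 279*(99 + (4 + (⅓)*25)) = -1466 - 279*(99 + (4 + 25/3)) = -1466 - 279*(99 + 37/3) = -1466 - 279*334/3 = -1466 - 31062 = -32528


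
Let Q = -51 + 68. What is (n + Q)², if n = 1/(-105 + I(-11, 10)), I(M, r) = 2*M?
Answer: 4656964/16129 ≈ 288.73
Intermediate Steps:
Q = 17
n = -1/127 (n = 1/(-105 + 2*(-11)) = 1/(-105 - 22) = 1/(-127) = -1/127 ≈ -0.0078740)
(n + Q)² = (-1/127 + 17)² = (2158/127)² = 4656964/16129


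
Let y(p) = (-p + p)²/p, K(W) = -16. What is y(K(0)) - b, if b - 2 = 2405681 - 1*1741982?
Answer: -663701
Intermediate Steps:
b = 663701 (b = 2 + (2405681 - 1*1741982) = 2 + (2405681 - 1741982) = 2 + 663699 = 663701)
y(p) = 0 (y(p) = 0²/p = 0/p = 0)
y(K(0)) - b = 0 - 1*663701 = 0 - 663701 = -663701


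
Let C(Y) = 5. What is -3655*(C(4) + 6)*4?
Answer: -160820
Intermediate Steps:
-3655*(C(4) + 6)*4 = -3655*(5 + 6)*4 = -40205*4 = -3655*44 = -160820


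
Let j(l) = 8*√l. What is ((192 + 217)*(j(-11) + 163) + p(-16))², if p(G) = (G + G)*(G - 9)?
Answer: 4434030265 + 441504048*I*√11 ≈ 4.434e+9 + 1.4643e+9*I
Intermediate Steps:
p(G) = 2*G*(-9 + G) (p(G) = (2*G)*(-9 + G) = 2*G*(-9 + G))
((192 + 217)*(j(-11) + 163) + p(-16))² = ((192 + 217)*(8*√(-11) + 163) + 2*(-16)*(-9 - 16))² = (409*(8*(I*√11) + 163) + 2*(-16)*(-25))² = (409*(8*I*√11 + 163) + 800)² = (409*(163 + 8*I*√11) + 800)² = ((66667 + 3272*I*√11) + 800)² = (67467 + 3272*I*√11)²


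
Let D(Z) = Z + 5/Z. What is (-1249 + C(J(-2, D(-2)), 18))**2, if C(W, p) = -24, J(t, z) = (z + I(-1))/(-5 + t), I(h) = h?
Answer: 1620529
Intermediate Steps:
J(t, z) = (-1 + z)/(-5 + t) (J(t, z) = (z - 1)/(-5 + t) = (-1 + z)/(-5 + t))
(-1249 + C(J(-2, D(-2)), 18))**2 = (-1249 - 24)**2 = (-1273)**2 = 1620529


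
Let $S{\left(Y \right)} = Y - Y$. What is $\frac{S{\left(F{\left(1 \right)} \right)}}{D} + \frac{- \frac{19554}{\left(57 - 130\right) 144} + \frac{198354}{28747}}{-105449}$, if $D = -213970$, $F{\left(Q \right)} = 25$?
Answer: $- \frac{441202681}{5310911890056} \approx -8.3075 \cdot 10^{-5}$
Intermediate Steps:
$S{\left(Y \right)} = 0$
$\frac{S{\left(F{\left(1 \right)} \right)}}{D} + \frac{- \frac{19554}{\left(57 - 130\right) 144} + \frac{198354}{28747}}{-105449} = \frac{0}{-213970} + \frac{- \frac{19554}{\left(57 - 130\right) 144} + \frac{198354}{28747}}{-105449} = 0 \left(- \frac{1}{213970}\right) + \left(- \frac{19554}{\left(-73\right) 144} + 198354 \cdot \frac{1}{28747}\right) \left(- \frac{1}{105449}\right) = 0 + \left(- \frac{19554}{-10512} + \frac{198354}{28747}\right) \left(- \frac{1}{105449}\right) = 0 + \left(\left(-19554\right) \left(- \frac{1}{10512}\right) + \frac{198354}{28747}\right) \left(- \frac{1}{105449}\right) = 0 + \left(\frac{3259}{1752} + \frac{198354}{28747}\right) \left(- \frac{1}{105449}\right) = 0 + \frac{441202681}{50364744} \left(- \frac{1}{105449}\right) = 0 - \frac{441202681}{5310911890056} = - \frac{441202681}{5310911890056}$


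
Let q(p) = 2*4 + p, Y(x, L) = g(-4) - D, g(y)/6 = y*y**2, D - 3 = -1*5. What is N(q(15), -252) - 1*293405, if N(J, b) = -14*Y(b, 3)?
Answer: -288057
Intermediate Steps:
D = -2 (D = 3 - 1*5 = 3 - 5 = -2)
g(y) = 6*y**3 (g(y) = 6*(y*y**2) = 6*y**3)
Y(x, L) = -382 (Y(x, L) = 6*(-4)**3 - 1*(-2) = 6*(-64) + 2 = -384 + 2 = -382)
q(p) = 8 + p
N(J, b) = 5348 (N(J, b) = -14*(-382) = 5348)
N(q(15), -252) - 1*293405 = 5348 - 1*293405 = 5348 - 293405 = -288057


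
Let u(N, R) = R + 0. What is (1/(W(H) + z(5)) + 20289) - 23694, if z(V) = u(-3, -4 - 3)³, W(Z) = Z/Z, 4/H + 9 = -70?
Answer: -1164511/342 ≈ -3405.0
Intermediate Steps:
H = -4/79 (H = 4/(-9 - 70) = 4/(-79) = 4*(-1/79) = -4/79 ≈ -0.050633)
W(Z) = 1
u(N, R) = R
z(V) = -343 (z(V) = (-4 - 3)³ = (-7)³ = -343)
(1/(W(H) + z(5)) + 20289) - 23694 = (1/(1 - 343) + 20289) - 23694 = (1/(-342) + 20289) - 23694 = (-1/342 + 20289) - 23694 = 6938837/342 - 23694 = -1164511/342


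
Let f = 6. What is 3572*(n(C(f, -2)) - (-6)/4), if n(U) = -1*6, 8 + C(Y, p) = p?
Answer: -16074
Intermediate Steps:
C(Y, p) = -8 + p
n(U) = -6
3572*(n(C(f, -2)) - (-6)/4) = 3572*(-6 - (-6)/4) = 3572*(-6 - 1*(-3/2)) = 3572*(-6 + 3/2) = 3572*(-9/2) = -16074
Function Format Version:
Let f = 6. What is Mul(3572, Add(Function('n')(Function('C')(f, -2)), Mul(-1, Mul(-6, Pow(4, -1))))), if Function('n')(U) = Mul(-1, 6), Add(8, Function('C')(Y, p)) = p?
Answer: -16074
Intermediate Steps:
Function('C')(Y, p) = Add(-8, p)
Function('n')(U) = -6
Mul(3572, Add(Function('n')(Function('C')(f, -2)), Mul(-1, Mul(-6, Pow(4, -1))))) = Mul(3572, Add(-6, Mul(-1, Mul(-6, Pow(4, -1))))) = Mul(3572, Add(-6, Mul(-1, Mul(-6, Rational(1, 4))))) = Mul(3572, Add(-6, Mul(-1, Rational(-3, 2)))) = Mul(3572, Add(-6, Rational(3, 2))) = Mul(3572, Rational(-9, 2)) = -16074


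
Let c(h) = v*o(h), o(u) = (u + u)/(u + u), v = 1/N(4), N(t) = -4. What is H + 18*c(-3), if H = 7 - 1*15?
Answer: -25/2 ≈ -12.500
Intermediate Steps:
H = -8 (H = 7 - 15 = -8)
v = -¼ (v = 1/(-4) = -¼ ≈ -0.25000)
o(u) = 1 (o(u) = (2*u)/((2*u)) = (2*u)*(1/(2*u)) = 1)
c(h) = -¼ (c(h) = -¼*1 = -¼)
H + 18*c(-3) = -8 + 18*(-¼) = -8 - 9/2 = -25/2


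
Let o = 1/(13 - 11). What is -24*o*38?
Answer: -456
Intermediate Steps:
o = 1/2 ≈ 0.50000
-24*o*38 = -24*1/2*38 = -12*38 = -456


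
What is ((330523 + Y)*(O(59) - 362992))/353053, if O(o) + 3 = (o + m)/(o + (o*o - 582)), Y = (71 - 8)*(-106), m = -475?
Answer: -173862604590985/522165387 ≈ -3.3296e+5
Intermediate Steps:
Y = -6678 (Y = 63*(-106) = -6678)
O(o) = -3 + (-475 + o)/(-582 + o + o**2) (O(o) = -3 + (o - 475)/(o + (o*o - 582)) = -3 + (-475 + o)/(o + (o**2 - 582)) = -3 + (-475 + o)/(o + (-582 + o**2)) = -3 + (-475 + o)/(-582 + o + o**2))
((330523 + Y)*(O(59) - 362992))/353053 = ((330523 - 6678)*((1271 - 3*59**2 - 2*59)/(-582 + 59 + 59**2) - 362992))/353053 = (323845*((1271 - 3*3481 - 118)/(-582 + 59 + 3481) - 362992))*(1/353053) = (323845*((1271 - 10443 - 118)/2958 - 362992))*(1/353053) = (323845*((1/2958)*(-9290) - 362992))*(1/353053) = (323845*(-4645/1479 - 362992))*(1/353053) = (323845*(-536869813/1479))*(1/353053) = -173862604590985/1479*1/353053 = -173862604590985/522165387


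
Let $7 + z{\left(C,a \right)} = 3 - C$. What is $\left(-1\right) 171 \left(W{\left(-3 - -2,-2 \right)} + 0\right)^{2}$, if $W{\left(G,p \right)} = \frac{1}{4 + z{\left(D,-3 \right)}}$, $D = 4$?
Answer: $- \frac{171}{16} \approx -10.688$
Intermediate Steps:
$z{\left(C,a \right)} = -4 - C$ ($z{\left(C,a \right)} = -7 - \left(-3 + C\right) = -4 - C$)
$W{\left(G,p \right)} = - \frac{1}{4}$ ($W{\left(G,p \right)} = \frac{1}{4 - 8} = \frac{1}{-4} = - \frac{1}{4}$)
$\left(-1\right) 171 \left(W{\left(-3 - -2,-2 \right)} + 0\right)^{2} = \left(-1\right) 171 \left(- \frac{1}{4} + 0\right)^{2} = - 171 \left(- \frac{1}{4}\right)^{2} = \left(-171\right) \frac{1}{16} = - \frac{171}{16}$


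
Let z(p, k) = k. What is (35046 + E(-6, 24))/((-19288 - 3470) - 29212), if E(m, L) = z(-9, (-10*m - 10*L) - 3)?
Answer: -34863/51970 ≈ -0.67083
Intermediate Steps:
E(m, L) = -3 - 10*L - 10*m (E(m, L) = (-10*m - 10*L) - 3 = (-10*L - 10*m) - 3 = -3 - 10*L - 10*m)
(35046 + E(-6, 24))/((-19288 - 3470) - 29212) = (35046 + (-3 - 10*24 - 10*(-6)))/((-19288 - 3470) - 29212) = (35046 + (-3 - 240 + 60))/(-22758 - 29212) = (35046 - 183)/(-51970) = 34863*(-1/51970) = -34863/51970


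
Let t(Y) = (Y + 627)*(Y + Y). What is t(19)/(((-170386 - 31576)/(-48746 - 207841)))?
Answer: 3149348838/100981 ≈ 31188.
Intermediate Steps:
t(Y) = 2*Y*(627 + Y) (t(Y) = (627 + Y)*(2*Y) = 2*Y*(627 + Y))
t(19)/(((-170386 - 31576)/(-48746 - 207841))) = (2*19*(627 + 19))/(((-170386 - 31576)/(-48746 - 207841))) = (2*19*646)/((-201962/(-256587))) = 24548/((-201962*(-1/256587))) = 24548/(201962/256587) = 24548*(256587/201962) = 3149348838/100981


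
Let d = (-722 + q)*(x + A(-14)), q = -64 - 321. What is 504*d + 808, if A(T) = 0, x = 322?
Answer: -179652008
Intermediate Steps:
q = -385
d = -356454 (d = (-722 - 385)*(322 + 0) = -1107*322 = -356454)
504*d + 808 = 504*(-356454) + 808 = -179652816 + 808 = -179652008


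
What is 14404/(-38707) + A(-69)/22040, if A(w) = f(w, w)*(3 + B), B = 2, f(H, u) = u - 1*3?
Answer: -8284967/21327557 ≈ -0.38846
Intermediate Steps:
f(H, u) = -3 + u (f(H, u) = u - 3 = -3 + u)
A(w) = -15 + 5*w (A(w) = (-3 + w)*(3 + 2) = (-3 + w)*5 = -15 + 5*w)
14404/(-38707) + A(-69)/22040 = 14404/(-38707) + (-15 + 5*(-69))/22040 = 14404*(-1/38707) + (-15 - 345)*(1/22040) = -14404/38707 - 360*1/22040 = -14404/38707 - 9/551 = -8284967/21327557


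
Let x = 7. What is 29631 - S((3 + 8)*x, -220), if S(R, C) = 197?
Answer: 29434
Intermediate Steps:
29631 - S((3 + 8)*x, -220) = 29631 - 1*197 = 29631 - 197 = 29434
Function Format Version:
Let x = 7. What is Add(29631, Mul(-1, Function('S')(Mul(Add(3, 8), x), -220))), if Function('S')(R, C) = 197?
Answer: 29434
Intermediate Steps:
Add(29631, Mul(-1, Function('S')(Mul(Add(3, 8), x), -220))) = Add(29631, Mul(-1, 197)) = Add(29631, -197) = 29434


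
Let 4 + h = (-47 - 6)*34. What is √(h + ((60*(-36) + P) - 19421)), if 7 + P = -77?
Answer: 7*I*√479 ≈ 153.2*I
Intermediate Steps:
P = -84 (P = -7 - 77 = -84)
h = -1806 (h = -4 + (-47 - 6)*34 = -4 - 53*34 = -4 - 1802 = -1806)
√(h + ((60*(-36) + P) - 19421)) = √(-1806 + ((60*(-36) - 84) - 19421)) = √(-1806 + ((-2160 - 84) - 19421)) = √(-1806 + (-2244 - 19421)) = √(-1806 - 21665) = √(-23471) = 7*I*√479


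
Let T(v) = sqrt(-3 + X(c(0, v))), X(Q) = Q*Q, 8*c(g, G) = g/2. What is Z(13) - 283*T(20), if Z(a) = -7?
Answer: -7 - 283*I*sqrt(3) ≈ -7.0 - 490.17*I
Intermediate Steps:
c(g, G) = g/16 (c(g, G) = (g/2)/8 = g/16)
X(Q) = Q**2
T(v) = I*sqrt(3) (T(v) = sqrt(-3 + ((1/16)*0)**2) = sqrt(-3 + 0**2) = sqrt(-3 + 0) = sqrt(-3) = I*sqrt(3))
Z(13) - 283*T(20) = -7 - 283*I*sqrt(3)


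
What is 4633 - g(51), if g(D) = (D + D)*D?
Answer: -569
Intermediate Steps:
g(D) = 2*D**2 (g(D) = (2*D)*D = 2*D**2)
4633 - g(51) = 4633 - 2*51**2 = 4633 - 2*2601 = 4633 - 1*5202 = 4633 - 5202 = -569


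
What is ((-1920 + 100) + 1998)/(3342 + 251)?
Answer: 178/3593 ≈ 0.049541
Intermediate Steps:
((-1920 + 100) + 1998)/(3342 + 251) = (-1820 + 1998)/3593 = 178*(1/3593) = 178/3593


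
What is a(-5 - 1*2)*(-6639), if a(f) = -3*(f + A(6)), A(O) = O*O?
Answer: 577593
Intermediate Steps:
A(O) = O²
a(f) = -108 - 3*f (a(f) = -3*(f + 6²) = -3*(f + 36) = -3*(36 + f) = -108 - 3*f)
a(-5 - 1*2)*(-6639) = (-108 - 3*(-5 - 1*2))*(-6639) = (-108 - 3*(-5 - 2))*(-6639) = (-108 - 3*(-7))*(-6639) = (-108 + 21)*(-6639) = -87*(-6639) = 577593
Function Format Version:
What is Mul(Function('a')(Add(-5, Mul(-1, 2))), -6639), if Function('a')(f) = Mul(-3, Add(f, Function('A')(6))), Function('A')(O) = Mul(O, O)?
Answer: 577593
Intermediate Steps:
Function('A')(O) = Pow(O, 2)
Function('a')(f) = Add(-108, Mul(-3, f)) (Function('a')(f) = Mul(-3, Add(f, Pow(6, 2))) = Mul(-3, Add(f, 36)) = Mul(-3, Add(36, f)) = Add(-108, Mul(-3, f)))
Mul(Function('a')(Add(-5, Mul(-1, 2))), -6639) = Mul(Add(-108, Mul(-3, Add(-5, Mul(-1, 2)))), -6639) = Mul(Add(-108, Mul(-3, Add(-5, -2))), -6639) = Mul(Add(-108, Mul(-3, -7)), -6639) = Mul(Add(-108, 21), -6639) = Mul(-87, -6639) = 577593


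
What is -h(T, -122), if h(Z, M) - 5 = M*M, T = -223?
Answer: -14889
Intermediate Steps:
h(Z, M) = 5 + M² (h(Z, M) = 5 + M*M = 5 + M²)
-h(T, -122) = -(5 + (-122)²) = -(5 + 14884) = -1*14889 = -14889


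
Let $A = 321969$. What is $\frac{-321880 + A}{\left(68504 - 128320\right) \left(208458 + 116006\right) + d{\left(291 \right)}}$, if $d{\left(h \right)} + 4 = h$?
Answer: $- \frac{89}{19408138337} \approx -4.5857 \cdot 10^{-9}$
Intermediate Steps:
$d{\left(h \right)} = -4 + h$
$\frac{-321880 + A}{\left(68504 - 128320\right) \left(208458 + 116006\right) + d{\left(291 \right)}} = \frac{-321880 + 321969}{\left(68504 - 128320\right) \left(208458 + 116006\right) + \left(-4 + 291\right)} = \frac{89}{\left(-59816\right) 324464 + 287} = \frac{89}{-19408138624 + 287} = \frac{89}{-19408138337} = 89 \left(- \frac{1}{19408138337}\right) = - \frac{89}{19408138337}$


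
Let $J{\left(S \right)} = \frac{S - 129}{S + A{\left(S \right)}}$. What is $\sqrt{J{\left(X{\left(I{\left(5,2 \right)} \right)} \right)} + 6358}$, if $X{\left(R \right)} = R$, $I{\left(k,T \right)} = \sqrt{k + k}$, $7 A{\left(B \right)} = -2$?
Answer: $\frac{\sqrt{-13619 + 44513 \sqrt{10}}}{\sqrt{-2 + 7 \sqrt{10}}} \approx 79.462$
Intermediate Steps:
$A{\left(B \right)} = - \frac{2}{7}$ ($A{\left(B \right)} = \frac{1}{7} \left(-2\right) = - \frac{2}{7}$)
$I{\left(k,T \right)} = \sqrt{2} \sqrt{k}$ ($I{\left(k,T \right)} = \sqrt{2 k} = \sqrt{2} \sqrt{k}$)
$J{\left(S \right)} = \frac{-129 + S}{- \frac{2}{7} + S}$ ($J{\left(S \right)} = \frac{S - 129}{S - \frac{2}{7}} = \frac{-129 + S}{- \frac{2}{7} + S}$)
$\sqrt{J{\left(X{\left(I{\left(5,2 \right)} \right)} \right)} + 6358} = \sqrt{\frac{7 \left(-129 + \sqrt{2} \sqrt{5}\right)}{-2 + 7 \sqrt{2} \sqrt{5}} + 6358} = \sqrt{\frac{7 \left(-129 + \sqrt{10}\right)}{-2 + 7 \sqrt{10}} + 6358} = \sqrt{6358 + \frac{7 \left(-129 + \sqrt{10}\right)}{-2 + 7 \sqrt{10}}}$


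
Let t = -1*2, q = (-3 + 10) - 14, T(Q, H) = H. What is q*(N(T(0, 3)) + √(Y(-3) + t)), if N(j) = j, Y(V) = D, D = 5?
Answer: -21 - 7*√3 ≈ -33.124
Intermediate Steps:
q = -7 (q = 7 - 14 = -7)
Y(V) = 5
t = -2
q*(N(T(0, 3)) + √(Y(-3) + t)) = -7*(3 + √(5 - 2)) = -7*(3 + √3) = -21 - 7*√3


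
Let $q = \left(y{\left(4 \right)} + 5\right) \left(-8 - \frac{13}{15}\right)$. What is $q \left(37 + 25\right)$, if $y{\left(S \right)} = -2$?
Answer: $- \frac{8246}{5} \approx -1649.2$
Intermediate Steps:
$q = - \frac{133}{5}$ ($q = \left(-2 + 5\right) \left(-8 - \frac{13}{15}\right) = 3 \left(-8 - \frac{13}{15}\right) = 3 \left(- \frac{133}{15}\right) = - \frac{133}{5} \approx -26.6$)
$q \left(37 + 25\right) = - \frac{133 \left(37 + 25\right)}{5} = \left(- \frac{133}{5}\right) 62 = - \frac{8246}{5}$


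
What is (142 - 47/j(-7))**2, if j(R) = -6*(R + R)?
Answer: 141158161/7056 ≈ 20005.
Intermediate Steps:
j(R) = -12*R
(142 - 47/j(-7))**2 = (142 - 47/((-12*(-7))))**2 = (142 - 47/84)**2 = (11881/84)**2 = 141158161/7056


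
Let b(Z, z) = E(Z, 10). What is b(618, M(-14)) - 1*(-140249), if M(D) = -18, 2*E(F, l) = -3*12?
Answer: 140231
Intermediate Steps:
E(F, l) = -18 (E(F, l) = (-3*12)/2 = (½)*(-36) = -18)
b(Z, z) = -18
b(618, M(-14)) - 1*(-140249) = -18 - 1*(-140249) = -18 + 140249 = 140231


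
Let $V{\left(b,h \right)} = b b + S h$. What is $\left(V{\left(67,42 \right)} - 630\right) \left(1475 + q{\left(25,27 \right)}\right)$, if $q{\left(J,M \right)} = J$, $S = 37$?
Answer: $8119500$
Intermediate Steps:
$V{\left(b,h \right)} = b^{2} + 37 h$ ($V{\left(b,h \right)} = b b + 37 h = b^{2} + 37 h$)
$\left(V{\left(67,42 \right)} - 630\right) \left(1475 + q{\left(25,27 \right)}\right) = \left(\left(67^{2} + 37 \cdot 42\right) - 630\right) \left(1475 + 25\right) = \left(\left(4489 + 1554\right) - 630\right) 1500 = \left(6043 - 630\right) 1500 = 5413 \cdot 1500 = 8119500$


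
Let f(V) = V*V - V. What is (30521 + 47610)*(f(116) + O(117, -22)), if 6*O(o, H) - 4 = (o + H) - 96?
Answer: 2084613211/2 ≈ 1.0423e+9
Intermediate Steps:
O(o, H) = -46/3 + H/6 + o/6 (O(o, H) = ⅔ + ((o + H) - 96)/6 = ⅔ + ((H + o) - 96)/6 = ⅔ + (-96 + H + o)/6 = ⅔ + (-16 + H/6 + o/6) = -46/3 + H/6 + o/6)
f(V) = V² - V
(30521 + 47610)*(f(116) + O(117, -22)) = (30521 + 47610)*(116*(-1 + 116) + (-46/3 + (⅙)*(-22) + (⅙)*117)) = 78131*(116*115 + (-46/3 - 11/3 + 39/2)) = 78131*(13340 + ½) = 78131*(26681/2) = 2084613211/2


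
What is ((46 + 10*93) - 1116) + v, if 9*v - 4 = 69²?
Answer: 3505/9 ≈ 389.44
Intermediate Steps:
v = 4765/9 (v = 4/9 + (⅑)*69² = 4/9 + (⅑)*4761 = 4/9 + 529 = 4765/9 ≈ 529.44)
((46 + 10*93) - 1116) + v = ((46 + 10*93) - 1116) + 4765/9 = ((46 + 930) - 1116) + 4765/9 = (976 - 1116) + 4765/9 = -140 + 4765/9 = 3505/9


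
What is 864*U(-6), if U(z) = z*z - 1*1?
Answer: 30240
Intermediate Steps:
U(z) = -1 + z² (U(z) = z² - 1 = -1 + z²)
864*U(-6) = 864*(-1 + (-6)²) = 864*(-1 + 36) = 864*35 = 30240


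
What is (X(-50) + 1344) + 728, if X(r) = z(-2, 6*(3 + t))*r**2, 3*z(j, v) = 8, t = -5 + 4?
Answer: 26216/3 ≈ 8738.7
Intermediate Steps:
t = -1
z(j, v) = 8/3 (z(j, v) = (1/3)*8 = 8/3)
X(r) = 8*r**2/3
(X(-50) + 1344) + 728 = ((8/3)*(-50)**2 + 1344) + 728 = ((8/3)*2500 + 1344) + 728 = (20000/3 + 1344) + 728 = 24032/3 + 728 = 26216/3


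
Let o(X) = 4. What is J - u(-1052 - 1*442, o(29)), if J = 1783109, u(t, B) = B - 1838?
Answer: 1784943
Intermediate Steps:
u(t, B) = -1838 + B
J - u(-1052 - 1*442, o(29)) = 1783109 - (-1838 + 4) = 1783109 - 1*(-1834) = 1783109 + 1834 = 1784943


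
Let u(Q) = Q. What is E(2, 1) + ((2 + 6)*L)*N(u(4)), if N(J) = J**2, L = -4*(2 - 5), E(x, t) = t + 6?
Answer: 1543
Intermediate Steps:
E(x, t) = 6 + t
L = 12 (L = -4*(-3) = 12)
E(2, 1) + ((2 + 6)*L)*N(u(4)) = (6 + 1) + ((2 + 6)*12)*4**2 = 7 + (8*12)*16 = 7 + 96*16 = 7 + 1536 = 1543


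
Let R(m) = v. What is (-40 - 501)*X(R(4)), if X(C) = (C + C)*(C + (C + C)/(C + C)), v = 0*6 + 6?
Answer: -45444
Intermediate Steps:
v = 6 (v = 0 + 6 = 6)
R(m) = 6
X(C) = 2*C*(1 + C) (X(C) = (2*C)*(C + (2*C)/((2*C))) = (2*C)*(C + (2*C)*(1/(2*C))) = (2*C)*(C + 1) = (2*C)*(1 + C) = 2*C*(1 + C))
(-40 - 501)*X(R(4)) = (-40 - 501)*(2*6*(1 + 6)) = -1082*6*7 = -541*84 = -45444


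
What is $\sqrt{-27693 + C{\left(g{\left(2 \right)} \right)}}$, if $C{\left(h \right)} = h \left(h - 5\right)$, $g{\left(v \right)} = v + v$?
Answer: $i \sqrt{27697} \approx 166.42 i$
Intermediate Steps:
$g{\left(v \right)} = 2 v$
$C{\left(h \right)} = h \left(-5 + h\right)$
$\sqrt{-27693 + C{\left(g{\left(2 \right)} \right)}} = \sqrt{-27693 + 2 \cdot 2 \left(-5 + 2 \cdot 2\right)} = \sqrt{-27693 + 4 \left(-5 + 4\right)} = \sqrt{-27693 + 4 \left(-1\right)} = \sqrt{-27693 - 4} = \sqrt{-27697} = i \sqrt{27697}$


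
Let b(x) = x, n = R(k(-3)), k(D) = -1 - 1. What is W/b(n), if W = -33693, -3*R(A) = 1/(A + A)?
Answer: -404316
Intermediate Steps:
k(D) = -2
R(A) = -1/(6*A) (R(A) = -1/(3*(A + A)) = -1/(2*A)/3 = -1/(6*A))
n = 1/12 (n = -1/6/(-2) = -1/6*(-1/2) = 1/12 ≈ 0.083333)
W/b(n) = -33693/1/12 = -33693*12 = -404316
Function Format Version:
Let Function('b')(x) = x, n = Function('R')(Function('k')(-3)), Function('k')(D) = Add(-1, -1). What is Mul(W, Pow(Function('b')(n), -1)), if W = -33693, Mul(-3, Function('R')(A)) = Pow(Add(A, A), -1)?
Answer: -404316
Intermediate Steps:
Function('k')(D) = -2
Function('R')(A) = Mul(Rational(-1, 6), Pow(A, -1)) (Function('R')(A) = Mul(Rational(-1, 3), Pow(Add(A, A), -1)) = Mul(Rational(-1, 3), Pow(Mul(2, A), -1)) = Mul(Rational(-1, 3), Mul(Rational(1, 2), Pow(A, -1))) = Mul(Rational(-1, 6), Pow(A, -1)))
n = Rational(1, 12) (n = Mul(Rational(-1, 6), Pow(-2, -1)) = Mul(Rational(-1, 6), Rational(-1, 2)) = Rational(1, 12) ≈ 0.083333)
Mul(W, Pow(Function('b')(n), -1)) = Mul(-33693, Pow(Rational(1, 12), -1)) = Mul(-33693, 12) = -404316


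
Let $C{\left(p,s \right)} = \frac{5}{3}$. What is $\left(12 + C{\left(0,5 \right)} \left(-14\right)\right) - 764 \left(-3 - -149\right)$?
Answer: $- \frac{334666}{3} \approx -1.1156 \cdot 10^{5}$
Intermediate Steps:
$C{\left(p,s \right)} = \frac{5}{3}$ ($C{\left(p,s \right)} = 5 \cdot \frac{1}{3} = \frac{5}{3}$)
$\left(12 + C{\left(0,5 \right)} \left(-14\right)\right) - 764 \left(-3 - -149\right) = \left(12 + \frac{5}{3} \left(-14\right)\right) - 764 \left(-3 - -149\right) = \left(12 - \frac{70}{3}\right) - 764 \left(-3 + 149\right) = - \frac{34}{3} - 111544 = - \frac{334666}{3}$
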